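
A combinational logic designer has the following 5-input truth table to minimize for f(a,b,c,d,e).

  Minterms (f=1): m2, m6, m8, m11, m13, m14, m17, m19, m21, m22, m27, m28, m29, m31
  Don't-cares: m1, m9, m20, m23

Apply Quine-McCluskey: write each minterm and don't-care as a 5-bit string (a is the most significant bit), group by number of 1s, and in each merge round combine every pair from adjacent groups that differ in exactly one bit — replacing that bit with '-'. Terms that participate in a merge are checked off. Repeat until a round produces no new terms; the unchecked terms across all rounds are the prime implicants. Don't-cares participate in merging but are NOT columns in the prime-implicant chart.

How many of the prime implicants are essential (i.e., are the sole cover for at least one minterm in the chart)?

4

size-2^0 implicants → 00001(✓)  00010(✓)  00110(✓)  01000(✓)  01001(✓)  01011(✓)  01101(✓)  01110(✓)  10001(✓)  10011(✓)  10100(✓)  10101(✓)  10110(✓)  10111(✓)  11011(✓)  11100(✓)  11101(✓)  11111(✓)
size-2^1 implicants → -0001  -0110  -1011  -1101  0-001  0-110  00-10  01-01  010-1  0100-  1-011(✓)  1-100(✓)  1-101(✓)  1-111(✓)  10-01(✓)  10-11(✓)  100-1(✓)  101-0(✓)  101-1(✓)  1010-(✓)  1011-(✓)  11-11(✓)  111-1(✓)  1110-(✓)
size-2^2 implicants → 1--11  1-1-1  1-10-  10--1  101--
Unchecked terms (primes): -0001, -0110, -1011, -1101, 0-001, 0-110, 00-10, 01-01, 010-1, 0100-, 1--11, 1-1-1, 1-10-, 10--1, 101--
Minterm coverage:
  m2 ⊆ 00-10 [E]
  m6 ⊆ -0110,0-110,00-10
  m8 ⊆ 0100- [E]
  m11 ⊆ -1011,010-1
  m13 ⊆ -1101,01-01
  m14 ⊆ 0-110 [E]
  m17 ⊆ -0001,10--1
  m19 ⊆ 1--11,10--1
  m21 ⊆ 1-1-1,1-10-,10--1,101--
  m22 ⊆ -0110,101--
  m27 ⊆ -1011,1--11
  m28 ⊆ 1-10- [E]
  m29 ⊆ -1101,1-1-1,1-10-
  m31 ⊆ 1--11,1-1-1
E = {0-110, 00-10, 0100-, 1-10-}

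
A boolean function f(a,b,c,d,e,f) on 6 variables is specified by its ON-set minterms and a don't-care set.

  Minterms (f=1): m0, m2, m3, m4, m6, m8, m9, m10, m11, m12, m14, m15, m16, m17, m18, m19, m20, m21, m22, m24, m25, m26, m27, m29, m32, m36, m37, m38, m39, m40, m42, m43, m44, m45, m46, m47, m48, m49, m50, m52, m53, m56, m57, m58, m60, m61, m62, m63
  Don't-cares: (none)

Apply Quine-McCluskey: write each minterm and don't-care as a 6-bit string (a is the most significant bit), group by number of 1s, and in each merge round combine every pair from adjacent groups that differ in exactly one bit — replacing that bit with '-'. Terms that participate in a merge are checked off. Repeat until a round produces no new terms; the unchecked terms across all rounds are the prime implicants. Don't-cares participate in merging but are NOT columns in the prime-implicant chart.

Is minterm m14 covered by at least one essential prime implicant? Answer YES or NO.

Round 0: 000000✓ 000010✓ 000011✓ 000100✓ 000110✓ 001000✓ 001001✓ 001010✓ 001011✓ 001100✓ 001110✓ 001111✓ 010000✓ 010001✓ 010010✓ 010011✓ 010100✓ 010101✓ 010110✓ 011000✓ 011001✓ 011010✓ 011011✓ 011101✓ 100000✓ 100100✓ 100101✓ 100110✓ 100111✓ 101000✓ 101010✓ 101011✓ 101100✓ 101101✓ 101110✓ 101111✓ 110000✓ 110001✓ 110010✓ 110100✓ 110101✓ 111000✓ 111001✓ 111010✓ 111100✓ 111101✓ 111110✓ 111111✓
Round 1: -00000✓ -00100✓ -00110✓ -01000✓ -01010✓ -01011✓ -01100✓ -01110✓ -01111✓ -10000✓ -10001✓ -10010✓ -10100✓ -10101✓ -11000✓ -11001✓ -11010✓ -11101✓ 0-0000✓ 0-0010✓ 0-0011✓ 0-0100✓ 0-0110✓ 0-1000✓ 0-1001✓ 0-1010✓ 0-1011✓ 00-000✓ 00-010✓ 00-011✓ 00-100✓ 00-110✓ 000-00✓ 000-10✓ 0000-0✓ 00001-✓ 0001-0✓ 001-00✓ 001-10✓ 001-11✓ 0010-0✓ 0010-1✓ 00100-✓ 00101-✓ 0011-0✓ 00111-✓ 01-000✓ 01-001✓ 01-010✓ 01-011✓ 01-101✓ 010-00✓ 010-01✓ 010-10✓ 0100-0✓ 0100-1✓ 01000-✓ 01001-✓ 0101-0✓ 01010-✓ 011-01✓ 0110-0✓ 0110-1✓ 01100-✓ 01101-✓ 1-0000✓ 1-0100✓ 1-0101✓ 1-1000✓ 1-1010✓ 1-1100✓ 1-1101✓ 1-1110✓ 1-1111✓ 10-000✓ 10-100✓ 10-101✓ 10-110✓ 10-111✓ 100-00✓ 1001-0✓ 1001-1✓ 10010-✓ 10011-✓ 101-00✓ 101-10✓ 101-11✓ 1010-0✓ 10101-✓ 1011-0✓ 1011-1✓ 10110-✓ 10111-✓ 11-000✓ 11-001✓ 11-010✓ 11-100✓ 11-101✓ 110-00✓ 110-01✓ 1100-0✓ 11000-✓ 11010-✓ 111-00✓ 111-01✓ 111-10✓ 1110-0✓ 11100-✓ 1111-0✓ 1111-1✓ 11110-✓ 11111-✓
Round 2: --0000✓ --0100✓ --1000✓ --1010✓ -0-000✓ -0-100✓ -0-110✓ -00-00✓ -001-0✓ -01-00✓ -01-10✓ -01-11✓ -010-0✓ -0101-✓ -011-0✓ -0111-✓ -1-000✓ -1-001✓ -1-010✓ -1-101✓ -10-00✓ -10-01✓ -100-0✓ -1000-✓ -1010-✓ -11-01✓ -110-0✓ -1100-✓ 0--000✓ 0--010✓ 0--011✓ 0-0-00✓ 0-0-10✓ 0-00-0✓ 0-001-✓ 0-01-0✓ 0-10-0✓ 0-10-1✓ 0-100-✓ 0-101-✓ 00--00✓ 00--10✓ 00-0-0✓ 00-01-✓ 00-1-0✓ 000--0✓ 001--0✓ 001-1-✓ 0010--✓ 01--01✓ 01-0-0✓ 01-0-1✓ 01-00-✓ 01-01-✓ 010--0✓ 010-0-✓ 0100--✓ 0110--✓ 1--000✓ 1--100✓ 1--101✓ 1-0-00✓ 1-010-✓ 1-1-00✓ 1-1-10✓ 1-10-0✓ 1-11-0✓ 1-11-1✓ 1-110-✓ 1-111-✓ 10--00✓ 10-1-0✓ 10-1-1✓ 10-10-✓ 10-11-✓ 1001--✓ 101--0✓ 101-1-✓ 1011--✓ 11--00✓ 11--01✓ 11-0-0✓ 11-00-✓ 11-10-✓ 110-0-✓ 111--0✓ 111-0-✓ 1111--✓
Round 3: ---000 --0-00 --10-0 -0--00 -0-1-0 -01--0 -01-1- -1--01 -1-0-0 -1-00- -10-0- 0--0-0 0--01- 0-0--0 0-10-- 00---0 01-0-- 1---00 1--10- 1-1--0 1-11-- 10-1-- 11--0-
PIs = {---000, --0-00, --10-0, -0--00, -0-1-0, -01--0, -01-1-, -1--01, -1-0-0, -1-00-, -10-0-, 0--0-0, 0--01-, 0-0--0, 0-10--, 00---0, 01-0--, 1---00, 1--10-, 1-1--0, 1-11--, 10-1--, 11--0-}
Coverage chart:
  m0: ---000,--0-00,-0--00,0--0-0,0-0--0,00---0
  m2: 0--0-0,0--01-,0-0--0,00---0
  m3: 0--01- ←essential
  m4: --0-00,-0--00,-0-1-0,0-0--0,00---0
  m6: -0-1-0,0-0--0,00---0
  m8: ---000,--10-0,-0--00,-01--0,0--0-0,0-10--,00---0
  m9: 0-10-- ←essential
  m10: --10-0,-01--0,-01-1-,0--0-0,0--01-,0-10--,00---0
  m11: -01-1-,0--01-,0-10--
  m12: -0--00,-0-1-0,-01--0,00---0
  m14: -0-1-0,-01--0,-01-1-,00---0
  m15: -01-1- ←essential
  m16: ---000,--0-00,-1-0-0,-1-00-,-10-0-,0--0-0,0-0--0,01-0--
  m17: -1--01,-1-00-,-10-0-,01-0--
  m18: -1-0-0,0--0-0,0--01-,0-0--0,01-0--
  m19: 0--01-,01-0--
  m20: --0-00,-10-0-,0-0--0
  m21: -1--01,-10-0-
  m22: 0-0--0 ←essential
  m24: ---000,--10-0,-1-0-0,-1-00-,0--0-0,0-10--,01-0--
  m25: -1--01,-1-00-,0-10--,01-0--
  m26: --10-0,-1-0-0,0--0-0,0--01-,0-10--,01-0--
  m27: 0--01-,0-10--,01-0--
  m29: -1--01 ←essential
  m32: ---000,--0-00,-0--00,1---00
  m36: --0-00,-0--00,-0-1-0,1---00,1--10-,10-1--
  m37: 1--10-,10-1--
  m38: -0-1-0,10-1--
  m39: 10-1-- ←essential
  m40: ---000,--10-0,-0--00,-01--0,1---00,1-1--0
  m42: --10-0,-01--0,-01-1-,1-1--0
  m43: -01-1- ←essential
  m44: -0--00,-0-1-0,-01--0,1---00,1--10-,1-1--0,1-11--,10-1--
  m45: 1--10-,1-11--,10-1--
  m46: -0-1-0,-01--0,-01-1-,1-1--0,1-11--,10-1--
  m47: -01-1-,1-11--,10-1--
  m48: ---000,--0-00,-1-0-0,-1-00-,-10-0-,1---00,11--0-
  m49: -1--01,-1-00-,-10-0-,11--0-
  m50: -1-0-0 ←essential
  m52: --0-00,-10-0-,1---00,1--10-,11--0-
  m53: -1--01,-10-0-,1--10-,11--0-
  m56: ---000,--10-0,-1-0-0,-1-00-,1---00,1-1--0,11--0-
  m57: -1--01,-1-00-,11--0-
  m58: --10-0,-1-0-0,1-1--0
  m60: 1---00,1--10-,1-1--0,1-11--,11--0-
  m61: -1--01,1--10-,1-11--,11--0-
  m62: 1-1--0,1-11--
  m63: 1-11-- ←essential
Essential: -01-1-, -1--01, -1-0-0, 0--01-, 0-0--0, 0-10--, 1-11--, 10-1--

YES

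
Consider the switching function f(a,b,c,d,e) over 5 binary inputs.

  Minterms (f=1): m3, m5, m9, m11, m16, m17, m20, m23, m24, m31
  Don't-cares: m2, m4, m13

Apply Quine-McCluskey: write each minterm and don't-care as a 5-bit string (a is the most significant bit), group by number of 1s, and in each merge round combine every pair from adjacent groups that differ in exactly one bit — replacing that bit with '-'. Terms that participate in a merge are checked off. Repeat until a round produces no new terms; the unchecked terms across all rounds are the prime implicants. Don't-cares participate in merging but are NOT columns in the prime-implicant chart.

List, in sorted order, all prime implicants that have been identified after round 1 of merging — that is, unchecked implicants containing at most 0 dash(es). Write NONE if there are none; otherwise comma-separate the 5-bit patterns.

NONE

size-2^0 implicants → 00010(✓)  00011(✓)  00100(✓)  00101(✓)  01001(✓)  01011(✓)  01101(✓)  10000(✓)  10001(✓)  10100(✓)  10111(✓)  11000(✓)  11111(✓)
size-2^1 implicants → -0100  0-011  0-101  0001-  0010-  01-01  010-1  1-000  1-111  10-00  1000-
Unchecked terms (primes): -0100, 0-011, 0-101, 0001-, 0010-, 01-01, 010-1, 1-000, 1-111, 10-00, 1000-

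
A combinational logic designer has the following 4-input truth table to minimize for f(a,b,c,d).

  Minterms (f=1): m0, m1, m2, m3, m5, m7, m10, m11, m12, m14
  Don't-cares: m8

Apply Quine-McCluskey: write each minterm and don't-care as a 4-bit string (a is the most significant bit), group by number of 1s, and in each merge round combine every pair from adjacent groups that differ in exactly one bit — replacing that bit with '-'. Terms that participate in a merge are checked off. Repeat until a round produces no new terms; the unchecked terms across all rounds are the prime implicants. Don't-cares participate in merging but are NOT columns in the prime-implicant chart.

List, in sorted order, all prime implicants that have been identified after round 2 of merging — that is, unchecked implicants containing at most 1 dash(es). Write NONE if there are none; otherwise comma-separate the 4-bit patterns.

NONE

[col 0] 0000*, 0001*, 0010*, 0011*, 0101*, 0111*, 1000*, 1010*, 1011*, 1100*, 1110*
[col 1] -000*, -010*, -011*, 0-01*, 0-11*, 00-0*, 00-1*, 000-*, 001-*, 01-1*, 1-00*, 1-10*, 10-0*, 101-*, 11-0*
[col 2] -0-0, -01-, 0--1, 00--, 1--0
Prime implicants: -0-0, -01-, 0--1, 00--, 1--0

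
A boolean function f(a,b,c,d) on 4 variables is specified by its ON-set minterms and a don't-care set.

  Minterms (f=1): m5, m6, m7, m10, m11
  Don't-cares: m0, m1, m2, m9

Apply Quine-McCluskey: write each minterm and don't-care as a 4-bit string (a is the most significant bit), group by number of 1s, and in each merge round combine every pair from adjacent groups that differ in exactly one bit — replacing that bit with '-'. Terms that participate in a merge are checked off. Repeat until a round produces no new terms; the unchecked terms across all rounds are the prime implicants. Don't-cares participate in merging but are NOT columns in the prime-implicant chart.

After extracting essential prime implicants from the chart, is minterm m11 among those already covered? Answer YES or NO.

NO

size-2^0 implicants → 0000(✓)  0001(✓)  0010(✓)  0101(✓)  0110(✓)  0111(✓)  1001(✓)  1010(✓)  1011(✓)
size-2^1 implicants → -001  -010  0-01  0-10  00-0  000-  01-1  011-  10-1  101-
Unchecked terms (primes): -001, -010, 0-01, 0-10, 00-0, 000-, 01-1, 011-, 10-1, 101-
Minterm coverage:
  m5 ⊆ 0-01,01-1
  m6 ⊆ 0-10,011-
  m7 ⊆ 01-1,011-
  m10 ⊆ -010,101-
  m11 ⊆ 10-1,101-
(no essential prime implicants)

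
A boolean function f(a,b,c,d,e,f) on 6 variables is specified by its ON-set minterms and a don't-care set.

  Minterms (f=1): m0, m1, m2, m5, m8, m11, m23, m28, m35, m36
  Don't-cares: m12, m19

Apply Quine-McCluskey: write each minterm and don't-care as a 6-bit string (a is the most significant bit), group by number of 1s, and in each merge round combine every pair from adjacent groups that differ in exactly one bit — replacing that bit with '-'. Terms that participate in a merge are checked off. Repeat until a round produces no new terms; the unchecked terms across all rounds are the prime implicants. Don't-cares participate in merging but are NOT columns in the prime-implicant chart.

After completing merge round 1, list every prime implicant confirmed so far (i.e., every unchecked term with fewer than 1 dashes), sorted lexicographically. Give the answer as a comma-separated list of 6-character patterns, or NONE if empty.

size-2^0 implicants → 000000(✓)  000001(✓)  000010(✓)  000101(✓)  001000(✓)  001011  001100(✓)  010011(✓)  010111(✓)  011100(✓)  100011  100100
size-2^1 implicants → 0-1100  00-000  000-01  0000-0  00000-  001-00  010-11
Unchecked terms (primes): 0-1100, 00-000, 000-01, 0000-0, 00000-, 001-00, 001011, 010-11, 100011, 100100

001011, 100011, 100100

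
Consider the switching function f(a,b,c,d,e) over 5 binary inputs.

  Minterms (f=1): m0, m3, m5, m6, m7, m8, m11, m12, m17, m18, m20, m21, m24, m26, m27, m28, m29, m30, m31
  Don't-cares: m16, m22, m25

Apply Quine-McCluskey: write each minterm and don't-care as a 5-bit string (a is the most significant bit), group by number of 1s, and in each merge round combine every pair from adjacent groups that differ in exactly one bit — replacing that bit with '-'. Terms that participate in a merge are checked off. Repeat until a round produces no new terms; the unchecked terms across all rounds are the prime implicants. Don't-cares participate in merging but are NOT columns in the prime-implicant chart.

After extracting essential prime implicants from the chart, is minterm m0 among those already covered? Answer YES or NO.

size-2^0 implicants → 00000(✓)  00011(✓)  00101(✓)  00110(✓)  00111(✓)  01000(✓)  01011(✓)  01100(✓)  10000(✓)  10001(✓)  10010(✓)  10100(✓)  10101(✓)  10110(✓)  11000(✓)  11001(✓)  11010(✓)  11011(✓)  11100(✓)  11101(✓)  11110(✓)  11111(✓)
size-2^1 implicants → -0000(✓)  -0101  -0110  -1000(✓)  -1011  -1100(✓)  0-000(✓)  0-011  00-11  001-1  0011-  01-00(✓)  1-000(✓)  1-001(✓)  1-010(✓)  1-100(✓)  1-101(✓)  1-110(✓)  10-00(✓)  10-01(✓)  10-10(✓)  100-0(✓)  1000-(✓)  101-0(✓)  1010-(✓)  11-00(✓)  11-01(✓)  11-10(✓)  11-11(✓)  110-0(✓)  110-1(✓)  1100-(✓)  1101-(✓)  111-0(✓)  111-1(✓)  1110-(✓)  1111-(✓)
size-2^2 implicants → --000  -1-00  1--00(✓)  1--01(✓)  1--10(✓)  1-0-0(✓)  1-00-(✓)  1-1-0(✓)  1-10-(✓)  10--0(✓)  10-0-(✓)  11--0(✓)  11--1(✓)  11-0-(✓)  11-1-(✓)  110--(✓)  111--(✓)
size-2^3 implicants → 1---0  1--0-  11---
Unchecked terms (primes): --000, -0101, -0110, -1-00, -1011, 0-011, 00-11, 001-1, 0011-, 1---0, 1--0-, 11---
Minterm coverage:
  m0 ⊆ --000 [E]
  m3 ⊆ 0-011,00-11
  m5 ⊆ -0101,001-1
  m6 ⊆ -0110,0011-
  m7 ⊆ 00-11,001-1,0011-
  m8 ⊆ --000,-1-00
  m11 ⊆ -1011,0-011
  m12 ⊆ -1-00 [E]
  m17 ⊆ 1--0- [E]
  m18 ⊆ 1---0 [E]
  m20 ⊆ 1---0,1--0-
  m21 ⊆ -0101,1--0-
  m24 ⊆ --000,-1-00,1---0,1--0-,11---
  m26 ⊆ 1---0,11---
  m27 ⊆ -1011,11---
  m28 ⊆ -1-00,1---0,1--0-,11---
  m29 ⊆ 1--0-,11---
  m30 ⊆ 1---0,11---
  m31 ⊆ 11--- [E]
E = {--000, -1-00, 1---0, 1--0-, 11---}

YES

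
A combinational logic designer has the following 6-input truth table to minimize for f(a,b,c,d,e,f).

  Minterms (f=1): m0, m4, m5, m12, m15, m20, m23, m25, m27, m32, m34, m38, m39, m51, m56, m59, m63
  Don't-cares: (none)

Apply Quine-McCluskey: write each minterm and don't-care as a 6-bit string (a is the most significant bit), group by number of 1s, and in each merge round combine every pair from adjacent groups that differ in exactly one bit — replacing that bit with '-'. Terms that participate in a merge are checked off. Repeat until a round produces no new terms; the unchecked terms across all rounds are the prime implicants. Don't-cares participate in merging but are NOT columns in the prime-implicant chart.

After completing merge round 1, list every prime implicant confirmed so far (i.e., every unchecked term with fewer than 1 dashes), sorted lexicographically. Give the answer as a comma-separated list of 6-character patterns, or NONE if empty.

001111, 010111, 111000

size-2^0 implicants → 000000(✓)  000100(✓)  000101(✓)  001100(✓)  001111  010100(✓)  010111  011001(✓)  011011(✓)  100000(✓)  100010(✓)  100110(✓)  100111(✓)  110011(✓)  111000  111011(✓)  111111(✓)
size-2^1 implicants → -00000  -11011  0-0100  00-100  000-00  00010-  0110-1  100-10  1000-0  10011-  11-011  111-11
Unchecked terms (primes): -00000, -11011, 0-0100, 00-100, 000-00, 00010-, 001111, 010111, 0110-1, 100-10, 1000-0, 10011-, 11-011, 111-11, 111000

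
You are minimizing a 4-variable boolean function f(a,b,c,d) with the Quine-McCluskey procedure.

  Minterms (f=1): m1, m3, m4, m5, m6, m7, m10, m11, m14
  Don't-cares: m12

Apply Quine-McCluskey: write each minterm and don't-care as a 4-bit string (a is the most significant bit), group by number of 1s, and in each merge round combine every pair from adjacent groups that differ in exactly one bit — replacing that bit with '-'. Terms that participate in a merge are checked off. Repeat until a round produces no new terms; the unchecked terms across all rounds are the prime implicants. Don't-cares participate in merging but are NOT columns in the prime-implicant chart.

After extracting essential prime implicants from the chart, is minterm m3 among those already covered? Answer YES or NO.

size-2^0 implicants → 0001(✓)  0011(✓)  0100(✓)  0101(✓)  0110(✓)  0111(✓)  1010(✓)  1011(✓)  1100(✓)  1110(✓)
size-2^1 implicants → -011  -100(✓)  -110(✓)  0-01(✓)  0-11(✓)  00-1(✓)  01-0(✓)  01-1(✓)  010-(✓)  011-(✓)  1-10  101-  11-0(✓)
size-2^2 implicants → -1-0  0--1  01--
Unchecked terms (primes): -011, -1-0, 0--1, 01--, 1-10, 101-
Minterm coverage:
  m1 ⊆ 0--1 [E]
  m3 ⊆ -011,0--1
  m4 ⊆ -1-0,01--
  m5 ⊆ 0--1,01--
  m6 ⊆ -1-0,01--
  m7 ⊆ 0--1,01--
  m10 ⊆ 1-10,101-
  m11 ⊆ -011,101-
  m14 ⊆ -1-0,1-10
E = {0--1}

YES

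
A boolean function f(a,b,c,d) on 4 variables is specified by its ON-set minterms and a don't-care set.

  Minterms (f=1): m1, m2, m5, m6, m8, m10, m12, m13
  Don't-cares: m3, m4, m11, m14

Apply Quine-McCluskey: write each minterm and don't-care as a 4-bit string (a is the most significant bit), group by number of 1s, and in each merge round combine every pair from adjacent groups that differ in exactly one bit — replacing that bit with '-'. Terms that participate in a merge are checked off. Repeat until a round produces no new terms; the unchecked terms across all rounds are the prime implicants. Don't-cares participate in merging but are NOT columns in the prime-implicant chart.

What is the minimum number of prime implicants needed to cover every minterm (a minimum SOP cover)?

size-2^0 implicants → 0001(✓)  0010(✓)  0011(✓)  0100(✓)  0101(✓)  0110(✓)  1000(✓)  1010(✓)  1011(✓)  1100(✓)  1101(✓)  1110(✓)
size-2^1 implicants → -010(✓)  -011(✓)  -100(✓)  -101(✓)  -110(✓)  0-01  0-10(✓)  00-1  001-(✓)  01-0(✓)  010-(✓)  1-00(✓)  1-10(✓)  10-0(✓)  101-(✓)  11-0(✓)  110-(✓)
size-2^2 implicants → --10  -01-  -1-0  -10-  1--0
Unchecked terms (primes): --10, -01-, -1-0, -10-, 0-01, 00-1, 1--0
Minterm coverage:
  m1 ⊆ 0-01,00-1
  m2 ⊆ --10,-01-
  m5 ⊆ -10-,0-01
  m6 ⊆ --10,-1-0
  m8 ⊆ 1--0 [E]
  m10 ⊆ --10,-01-,1--0
  m12 ⊆ -1-0,-10-,1--0
  m13 ⊆ -10- [E]
E = {-10-, 1--0}
Petrick residual → --10, 0-01
Cover = cd' + bc' + a'c'd + ad'  |cover|=4

4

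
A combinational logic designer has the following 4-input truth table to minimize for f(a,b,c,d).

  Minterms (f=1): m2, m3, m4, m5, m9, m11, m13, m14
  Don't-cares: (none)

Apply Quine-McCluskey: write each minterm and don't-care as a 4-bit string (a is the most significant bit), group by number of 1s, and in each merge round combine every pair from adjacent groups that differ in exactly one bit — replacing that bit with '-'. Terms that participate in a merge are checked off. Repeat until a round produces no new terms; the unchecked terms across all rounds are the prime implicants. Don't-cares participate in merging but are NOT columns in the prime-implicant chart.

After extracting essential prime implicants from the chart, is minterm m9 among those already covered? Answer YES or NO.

size-2^0 implicants → 0010(✓)  0011(✓)  0100(✓)  0101(✓)  1001(✓)  1011(✓)  1101(✓)  1110
size-2^1 implicants → -011  -101  001-  010-  1-01  10-1
Unchecked terms (primes): -011, -101, 001-, 010-, 1-01, 10-1, 1110
Minterm coverage:
  m2 ⊆ 001- [E]
  m3 ⊆ -011,001-
  m4 ⊆ 010- [E]
  m5 ⊆ -101,010-
  m9 ⊆ 1-01,10-1
  m11 ⊆ -011,10-1
  m13 ⊆ -101,1-01
  m14 ⊆ 1110 [E]
E = {001-, 010-, 1110}

NO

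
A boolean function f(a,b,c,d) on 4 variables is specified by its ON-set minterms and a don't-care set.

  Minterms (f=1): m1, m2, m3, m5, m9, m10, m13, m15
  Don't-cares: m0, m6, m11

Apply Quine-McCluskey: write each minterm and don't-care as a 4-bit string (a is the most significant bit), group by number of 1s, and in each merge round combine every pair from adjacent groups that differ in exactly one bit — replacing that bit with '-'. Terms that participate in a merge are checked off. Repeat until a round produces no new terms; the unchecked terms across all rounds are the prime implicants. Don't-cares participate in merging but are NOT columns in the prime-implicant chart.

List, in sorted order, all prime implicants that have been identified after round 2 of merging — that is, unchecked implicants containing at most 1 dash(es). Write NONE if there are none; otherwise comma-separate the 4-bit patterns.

0-10

Round 0: 0000✓ 0001✓ 0010✓ 0011✓ 0101✓ 0110✓ 1001✓ 1010✓ 1011✓ 1101✓ 1111✓
Round 1: -001✓ -010✓ -011✓ -101✓ 0-01✓ 0-10 00-0✓ 00-1✓ 000-✓ 001-✓ 1-01✓ 1-11✓ 10-1✓ 101-✓ 11-1✓
Round 2: --01 -0-1 -01- 00-- 1--1
PIs = {--01, -0-1, -01-, 0-10, 00--, 1--1}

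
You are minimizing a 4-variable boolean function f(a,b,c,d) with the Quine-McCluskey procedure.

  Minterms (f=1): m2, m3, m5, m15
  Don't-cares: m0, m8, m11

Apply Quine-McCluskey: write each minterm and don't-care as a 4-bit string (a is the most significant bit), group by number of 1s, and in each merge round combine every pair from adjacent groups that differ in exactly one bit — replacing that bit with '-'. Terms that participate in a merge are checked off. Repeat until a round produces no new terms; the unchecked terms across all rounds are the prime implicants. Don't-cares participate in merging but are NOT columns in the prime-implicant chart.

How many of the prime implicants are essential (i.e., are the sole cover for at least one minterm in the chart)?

2

[col 0] 0000*, 0010*, 0011*, 0101, 1000*, 1011*, 1111*
[col 1] -000, -011, 00-0, 001-, 1-11
Prime implicants: -000, -011, 00-0, 001-, 0101, 1-11
PI chart (minterm → PIs covering it):
  2 | 00-0,001-
  3 | -011,001-
  5 | 0101  (sole → essential)
  15 | 1-11  (sole → essential)
Essential prime implicants: 0101, 1-11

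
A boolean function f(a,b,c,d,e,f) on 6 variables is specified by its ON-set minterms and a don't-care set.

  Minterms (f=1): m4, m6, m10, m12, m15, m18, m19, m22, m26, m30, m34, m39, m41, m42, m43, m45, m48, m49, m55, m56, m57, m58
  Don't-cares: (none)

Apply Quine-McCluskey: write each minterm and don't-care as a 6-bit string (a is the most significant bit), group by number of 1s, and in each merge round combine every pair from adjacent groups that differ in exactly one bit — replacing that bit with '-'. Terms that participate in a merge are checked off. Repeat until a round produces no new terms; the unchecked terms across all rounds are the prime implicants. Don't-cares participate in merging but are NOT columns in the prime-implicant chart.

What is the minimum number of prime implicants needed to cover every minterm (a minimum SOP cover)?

11

size-2^0 implicants → 000100(✓)  000110(✓)  001010(✓)  001100(✓)  001111  010010(✓)  010011(✓)  010110(✓)  011010(✓)  011110(✓)  100010(✓)  100111(✓)  101001(✓)  101010(✓)  101011(✓)  101101(✓)  110000(✓)  110001(✓)  110111(✓)  111000(✓)  111001(✓)  111010(✓)
size-2^1 implicants → -01010(✓)  -11010(✓)  0-0110  0-1010(✓)  00-100  0001-0  01-010(✓)  01-110(✓)  010-10(✓)  01001-  011-10(✓)  1-0111  1-1001  1-1010(✓)  10-010  101-01  1010-1  10101-  11-000(✓)  11-001(✓)  11000-(✓)  1110-0  11100-(✓)
size-2^2 implicants → --1010  01--10  11-00-
Unchecked terms (primes): --1010, 0-0110, 00-100, 0001-0, 001111, 01--10, 01001-, 1-0111, 1-1001, 10-010, 101-01, 1010-1, 10101-, 11-00-, 1110-0
Minterm coverage:
  m4 ⊆ 00-100,0001-0
  m6 ⊆ 0-0110,0001-0
  m10 ⊆ --1010 [E]
  m12 ⊆ 00-100 [E]
  m15 ⊆ 001111 [E]
  m18 ⊆ 01--10,01001-
  m19 ⊆ 01001- [E]
  m22 ⊆ 0-0110,01--10
  m26 ⊆ --1010,01--10
  m30 ⊆ 01--10 [E]
  m34 ⊆ 10-010 [E]
  m39 ⊆ 1-0111 [E]
  m41 ⊆ 1-1001,101-01,1010-1
  m42 ⊆ --1010,10-010,10101-
  m43 ⊆ 1010-1,10101-
  m45 ⊆ 101-01 [E]
  m48 ⊆ 11-00- [E]
  m49 ⊆ 11-00- [E]
  m55 ⊆ 1-0111 [E]
  m56 ⊆ 11-00-,1110-0
  m57 ⊆ 1-1001,11-00-
  m58 ⊆ --1010,1110-0
E = {--1010, 00-100, 001111, 01--10, 01001-, 1-0111, 10-010, 101-01, 11-00-}
Petrick residual → 0-0110, 1010-1
Cover = cd'ef' + a'c'def' + a'b'de'f' + a'b'cdef + a'bef' + a'bc'd'e + ac'def + ab'd'ef' + ab'ce'f + ab'cd'f + abd'e'  |cover|=11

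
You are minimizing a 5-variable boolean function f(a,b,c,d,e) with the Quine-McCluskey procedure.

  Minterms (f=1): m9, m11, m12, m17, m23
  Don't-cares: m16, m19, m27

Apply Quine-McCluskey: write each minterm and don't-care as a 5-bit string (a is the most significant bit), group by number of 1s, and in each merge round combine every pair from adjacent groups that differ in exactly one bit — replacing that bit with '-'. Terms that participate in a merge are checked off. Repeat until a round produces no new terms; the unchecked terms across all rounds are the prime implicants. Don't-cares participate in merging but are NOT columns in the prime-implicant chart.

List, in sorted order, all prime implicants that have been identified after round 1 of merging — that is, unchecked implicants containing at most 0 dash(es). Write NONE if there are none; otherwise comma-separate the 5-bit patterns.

01100

size-2^0 implicants → 01001(✓)  01011(✓)  01100  10000(✓)  10001(✓)  10011(✓)  10111(✓)  11011(✓)
size-2^1 implicants → -1011  010-1  1-011  10-11  100-1  1000-
Unchecked terms (primes): -1011, 010-1, 01100, 1-011, 10-11, 100-1, 1000-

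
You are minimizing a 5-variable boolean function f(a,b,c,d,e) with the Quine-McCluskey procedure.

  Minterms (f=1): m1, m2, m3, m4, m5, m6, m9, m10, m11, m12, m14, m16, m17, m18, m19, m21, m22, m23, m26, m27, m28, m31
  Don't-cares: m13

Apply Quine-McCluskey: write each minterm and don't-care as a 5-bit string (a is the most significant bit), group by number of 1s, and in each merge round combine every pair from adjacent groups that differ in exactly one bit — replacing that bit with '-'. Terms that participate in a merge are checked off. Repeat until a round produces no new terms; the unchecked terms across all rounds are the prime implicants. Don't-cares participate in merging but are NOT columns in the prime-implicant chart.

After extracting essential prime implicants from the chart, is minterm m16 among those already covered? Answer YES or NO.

YES

size-2^0 implicants → 00001(✓)  00010(✓)  00011(✓)  00100(✓)  00101(✓)  00110(✓)  01001(✓)  01010(✓)  01011(✓)  01100(✓)  01101(✓)  01110(✓)  10000(✓)  10001(✓)  10010(✓)  10011(✓)  10101(✓)  10110(✓)  10111(✓)  11010(✓)  11011(✓)  11100(✓)  11111(✓)
size-2^1 implicants → -0001(✓)  -0010(✓)  -0011(✓)  -0101(✓)  -0110(✓)  -1010(✓)  -1011(✓)  -1100  0-001(✓)  0-010(✓)  0-011(✓)  0-100(✓)  0-101(✓)  0-110(✓)  00-01(✓)  00-10(✓)  000-1(✓)  0001-(✓)  001-0(✓)  0010-(✓)  01-01(✓)  01-10(✓)  010-1(✓)  0101-(✓)  011-0(✓)  0110-(✓)  1-010(✓)  1-011(✓)  1-111(✓)  10-01(✓)  10-10(✓)  10-11(✓)  100-0(✓)  100-1(✓)  1000-(✓)  1001-(✓)  101-1(✓)  1011-(✓)  11-11(✓)  1101-(✓)
size-2^2 implicants → --010(✓)  --011(✓)  -0-01  -0-10  -00-1  -001-(✓)  -101-(✓)  0--01  0--10  0-0-1  0-01-(✓)  0-1-0  0-10-  1--11  1-01-(✓)  10--1  10-1-  100--
size-2^3 implicants → --01-
Unchecked terms (primes): --01-, -0-01, -0-10, -00-1, -1100, 0--01, 0--10, 0-0-1, 0-1-0, 0-10-, 1--11, 10--1, 10-1-, 100--
Minterm coverage:
  m1 ⊆ -0-01,-00-1,0--01,0-0-1
  m2 ⊆ --01-,-0-10,0--10
  m3 ⊆ --01-,-00-1,0-0-1
  m4 ⊆ 0-1-0,0-10-
  m5 ⊆ -0-01,0--01,0-10-
  m6 ⊆ -0-10,0--10,0-1-0
  m9 ⊆ 0--01,0-0-1
  m10 ⊆ --01-,0--10
  m11 ⊆ --01-,0-0-1
  m12 ⊆ -1100,0-1-0,0-10-
  m14 ⊆ 0--10,0-1-0
  m16 ⊆ 100-- [E]
  m17 ⊆ -0-01,-00-1,10--1,100--
  m18 ⊆ --01-,-0-10,10-1-,100--
  m19 ⊆ --01-,-00-1,1--11,10--1,10-1-,100--
  m21 ⊆ -0-01,10--1
  m22 ⊆ -0-10,10-1-
  m23 ⊆ 1--11,10--1,10-1-
  m26 ⊆ --01- [E]
  m27 ⊆ --01-,1--11
  m28 ⊆ -1100 [E]
  m31 ⊆ 1--11 [E]
E = {--01-, -1100, 1--11, 100--}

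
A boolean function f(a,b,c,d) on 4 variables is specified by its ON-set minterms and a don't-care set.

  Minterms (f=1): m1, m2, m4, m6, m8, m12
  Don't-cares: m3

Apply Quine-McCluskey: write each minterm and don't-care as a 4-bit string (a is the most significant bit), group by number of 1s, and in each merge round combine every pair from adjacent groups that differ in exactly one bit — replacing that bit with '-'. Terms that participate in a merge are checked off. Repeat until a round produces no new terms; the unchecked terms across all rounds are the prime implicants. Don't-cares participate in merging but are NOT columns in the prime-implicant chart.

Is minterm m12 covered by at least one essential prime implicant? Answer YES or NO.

YES

Round 0: 0001✓ 0010✓ 0011✓ 0100✓ 0110✓ 1000✓ 1100✓
Round 1: -100 0-10 00-1 001- 01-0 1-00
PIs = {-100, 0-10, 00-1, 001-, 01-0, 1-00}
Coverage chart:
  m1: 00-1 ←essential
  m2: 0-10,001-
  m4: -100,01-0
  m6: 0-10,01-0
  m8: 1-00 ←essential
  m12: -100,1-00
Essential: 00-1, 1-00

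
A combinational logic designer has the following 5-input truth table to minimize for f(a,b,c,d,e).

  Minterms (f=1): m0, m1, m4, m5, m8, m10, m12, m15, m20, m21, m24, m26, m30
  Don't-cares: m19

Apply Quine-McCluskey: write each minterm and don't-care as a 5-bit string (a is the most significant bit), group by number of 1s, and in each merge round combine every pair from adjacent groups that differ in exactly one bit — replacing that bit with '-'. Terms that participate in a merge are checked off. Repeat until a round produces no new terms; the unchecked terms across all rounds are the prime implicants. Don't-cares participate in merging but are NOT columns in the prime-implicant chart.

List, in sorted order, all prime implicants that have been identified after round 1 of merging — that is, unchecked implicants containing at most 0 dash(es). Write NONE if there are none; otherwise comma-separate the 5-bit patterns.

size-2^0 implicants → 00000(✓)  00001(✓)  00100(✓)  00101(✓)  01000(✓)  01010(✓)  01100(✓)  01111  10011  10100(✓)  10101(✓)  11000(✓)  11010(✓)  11110(✓)
size-2^1 implicants → -0100(✓)  -0101(✓)  -1000(✓)  -1010(✓)  0-000(✓)  0-100(✓)  00-00(✓)  00-01(✓)  0000-(✓)  0010-(✓)  01-00(✓)  010-0(✓)  1010-(✓)  11-10  110-0(✓)
size-2^2 implicants → -010-  -10-0  0--00  00-0-
Unchecked terms (primes): -010-, -10-0, 0--00, 00-0-, 01111, 10011, 11-10

01111, 10011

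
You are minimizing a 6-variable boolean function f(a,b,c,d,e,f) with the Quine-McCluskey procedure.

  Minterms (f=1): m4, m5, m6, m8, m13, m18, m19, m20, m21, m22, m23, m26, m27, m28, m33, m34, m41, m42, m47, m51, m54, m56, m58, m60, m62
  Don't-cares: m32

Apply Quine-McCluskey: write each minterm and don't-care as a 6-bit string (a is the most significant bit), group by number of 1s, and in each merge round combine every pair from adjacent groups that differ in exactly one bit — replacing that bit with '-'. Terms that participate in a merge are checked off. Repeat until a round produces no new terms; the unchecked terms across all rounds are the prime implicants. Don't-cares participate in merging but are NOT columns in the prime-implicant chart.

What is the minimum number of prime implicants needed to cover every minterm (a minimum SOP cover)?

Round 0: 000100✓ 000101✓ 000110✓ 001000 001101✓ 010010✓ 010011✓ 010100✓ 010101✓ 010110✓ 010111✓ 011010✓ 011011✓ 011100✓ 100000✓ 100001✓ 100010✓ 101001✓ 101010✓ 101111 110011✓ 110110✓ 111000✓ 111010✓ 111100✓ 111110✓
Round 1: -10011 -10110 -11010 -11100 0-0100✓ 0-0101✓ 0-0110✓ 00-101 0001-0✓ 00010-✓ 01-010✓ 01-011✓ 01-100 010-10✓ 010-11✓ 01001-✓ 0101-0✓ 0101-1✓ 01010-✓ 01011-✓ 01101-✓ 1-1010 10-001 10-010 1000-0 10000- 11-110 111-00✓ 111-10✓ 1110-0✓ 1111-0✓
Round 2: 0-01-0 0-010- 01-01- 010-1- 0101-- 111--0
PIs = {-10011, -10110, -11010, -11100, 0-01-0, 0-010-, 00-101, 001000, 01-01-, 01-100, 010-1-, 0101--, 1-1010, 10-001, 10-010, 1000-0, 10000-, 101111, 11-110, 111--0}
Coverage chart:
  m4: 0-01-0,0-010-
  m5: 0-010-,00-101
  m6: 0-01-0 ←essential
  m8: 001000 ←essential
  m13: 00-101 ←essential
  m18: 01-01-,010-1-
  m19: -10011,01-01-,010-1-
  m20: 0-01-0,0-010-,01-100,0101--
  m21: 0-010-,0101--
  m22: -10110,0-01-0,010-1-,0101--
  m23: 010-1-,0101--
  m26: -11010,01-01-
  m27: 01-01- ←essential
  m28: -11100,01-100
  m33: 10-001,10000-
  m34: 10-010,1000-0
  m41: 10-001 ←essential
  m42: 1-1010,10-010
  m47: 101111 ←essential
  m51: -10011 ←essential
  m54: -10110,11-110
  m56: 111--0 ←essential
  m58: -11010,1-1010,111--0
  m60: -11100,111--0
  m62: 11-110,111--0
Essential: -10011, 0-01-0, 00-101, 001000, 01-01-, 10-001, 101111, 111--0
Petrick residual → -10110, -11100, 0101--, 10-010
Min cover (12 terms): bc'd'ef + bc'def' + bcde'f' + a'c'df' + a'b'de'f + a'b'cd'e'f' + a'bd'e + a'bc'd + ab'd'e'f + ab'd'ef' + ab'cdef + abcf'

12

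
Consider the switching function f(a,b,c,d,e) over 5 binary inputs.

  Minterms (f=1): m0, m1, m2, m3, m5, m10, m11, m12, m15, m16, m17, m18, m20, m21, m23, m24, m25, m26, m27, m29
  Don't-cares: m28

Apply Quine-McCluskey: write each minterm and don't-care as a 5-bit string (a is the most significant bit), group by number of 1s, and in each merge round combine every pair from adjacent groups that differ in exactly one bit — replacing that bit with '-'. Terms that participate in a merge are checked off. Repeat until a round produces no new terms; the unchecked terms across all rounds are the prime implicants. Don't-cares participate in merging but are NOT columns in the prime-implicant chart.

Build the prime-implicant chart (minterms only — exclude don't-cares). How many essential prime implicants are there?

5

size-2^0 implicants → 00000(✓)  00001(✓)  00010(✓)  00011(✓)  00101(✓)  01010(✓)  01011(✓)  01100(✓)  01111(✓)  10000(✓)  10001(✓)  10010(✓)  10100(✓)  10101(✓)  10111(✓)  11000(✓)  11001(✓)  11010(✓)  11011(✓)  11100(✓)  11101(✓)
size-2^1 implicants → -0000(✓)  -0001(✓)  -0010(✓)  -0101(✓)  -1010(✓)  -1011(✓)  -1100  0-010(✓)  0-011(✓)  00-01(✓)  000-0(✓)  000-1(✓)  0000-(✓)  0001-(✓)  01-11  0101-(✓)  1-000(✓)  1-001(✓)  1-010(✓)  1-100(✓)  1-101(✓)  10-00(✓)  10-01(✓)  100-0(✓)  1000-(✓)  101-1  1010-(✓)  11-00(✓)  11-01(✓)  110-0(✓)  110-1(✓)  1100-(✓)  1101-(✓)  1110-(✓)
size-2^2 implicants → --010  -0-01  -00-0  -000-  -101-  0-01-  000--  1--00(✓)  1--01(✓)  1-0-0  1-00-(✓)  1-10-(✓)  10-0-(✓)  11-0-(✓)  110--
size-2^3 implicants → 1--0-
Unchecked terms (primes): --010, -0-01, -00-0, -000-, -101-, -1100, 0-01-, 000--, 01-11, 1--0-, 1-0-0, 101-1, 110--
Minterm coverage:
  m0 ⊆ -00-0,-000-,000--
  m1 ⊆ -0-01,-000-,000--
  m2 ⊆ --010,-00-0,0-01-,000--
  m3 ⊆ 0-01-,000--
  m5 ⊆ -0-01 [E]
  m10 ⊆ --010,-101-,0-01-
  m11 ⊆ -101-,0-01-,01-11
  m12 ⊆ -1100 [E]
  m15 ⊆ 01-11 [E]
  m16 ⊆ -00-0,-000-,1--0-,1-0-0
  m17 ⊆ -0-01,-000-,1--0-
  m18 ⊆ --010,-00-0,1-0-0
  m20 ⊆ 1--0- [E]
  m21 ⊆ -0-01,1--0-,101-1
  m23 ⊆ 101-1 [E]
  m24 ⊆ 1--0-,1-0-0,110--
  m25 ⊆ 1--0-,110--
  m26 ⊆ --010,-101-,1-0-0,110--
  m27 ⊆ -101-,110--
  m29 ⊆ 1--0- [E]
E = {-0-01, -1100, 01-11, 1--0-, 101-1}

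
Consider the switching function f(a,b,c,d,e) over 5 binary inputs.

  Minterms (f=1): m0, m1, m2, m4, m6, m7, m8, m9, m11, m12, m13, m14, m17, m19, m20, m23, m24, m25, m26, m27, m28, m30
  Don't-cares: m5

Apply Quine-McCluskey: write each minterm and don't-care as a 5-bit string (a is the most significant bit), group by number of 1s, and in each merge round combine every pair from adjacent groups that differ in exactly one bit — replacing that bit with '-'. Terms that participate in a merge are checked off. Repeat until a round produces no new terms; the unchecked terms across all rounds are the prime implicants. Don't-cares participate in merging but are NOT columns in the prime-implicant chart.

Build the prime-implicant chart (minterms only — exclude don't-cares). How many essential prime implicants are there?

size-2^0 implicants → 00000(✓)  00001(✓)  00010(✓)  00100(✓)  00101(✓)  00110(✓)  00111(✓)  01000(✓)  01001(✓)  01011(✓)  01100(✓)  01101(✓)  01110(✓)  10001(✓)  10011(✓)  10100(✓)  10111(✓)  11000(✓)  11001(✓)  11010(✓)  11011(✓)  11100(✓)  11110(✓)
size-2^1 implicants → -0001(✓)  -0100(✓)  -0111  -1000(✓)  -1001(✓)  -1011(✓)  -1100(✓)  -1110(✓)  0-000(✓)  0-001(✓)  0-100(✓)  0-101(✓)  0-110(✓)  00-00(✓)  00-01(✓)  00-10(✓)  000-0(✓)  0000-(✓)  001-0(✓)  001-1(✓)  0010-(✓)  0011-(✓)  01-00(✓)  01-01(✓)  010-1(✓)  0100-(✓)  011-0(✓)  0110-(✓)  1-001(✓)  1-011(✓)  1-100(✓)  10-11  100-1(✓)  11-00(✓)  11-10(✓)  110-0(✓)  110-1(✓)  1100-(✓)  1101-(✓)  111-0(✓)
size-2^2 implicants → --001  --100  -1-00  -10-1  -100-  -11-0  0--00(✓)  0--01(✓)  0-00-(✓)  0-1-0  0-10-(✓)  00--0  00-0-(✓)  001--  01-0-(✓)  1-0-1  11--0  110--
size-2^3 implicants → 0--0-
Unchecked terms (primes): --001, --100, -0111, -1-00, -10-1, -100-, -11-0, 0--0-, 0-1-0, 00--0, 001--, 1-0-1, 10-11, 11--0, 110--
Minterm coverage:
  m0 ⊆ 0--0-,00--0
  m1 ⊆ --001,0--0-
  m2 ⊆ 00--0 [E]
  m4 ⊆ --100,0--0-,0-1-0,00--0,001--
  m6 ⊆ 0-1-0,00--0,001--
  m7 ⊆ -0111,001--
  m8 ⊆ -1-00,-100-,0--0-
  m9 ⊆ --001,-10-1,-100-,0--0-
  m11 ⊆ -10-1 [E]
  m12 ⊆ --100,-1-00,-11-0,0--0-,0-1-0
  m13 ⊆ 0--0- [E]
  m14 ⊆ -11-0,0-1-0
  m17 ⊆ --001,1-0-1
  m19 ⊆ 1-0-1,10-11
  m20 ⊆ --100 [E]
  m23 ⊆ -0111,10-11
  m24 ⊆ -1-00,-100-,11--0,110--
  m25 ⊆ --001,-10-1,-100-,1-0-1,110--
  m26 ⊆ 11--0,110--
  m27 ⊆ -10-1,1-0-1,110--
  m28 ⊆ --100,-1-00,-11-0,11--0
  m30 ⊆ -11-0,11--0
E = {--100, -10-1, 0--0-, 00--0}

4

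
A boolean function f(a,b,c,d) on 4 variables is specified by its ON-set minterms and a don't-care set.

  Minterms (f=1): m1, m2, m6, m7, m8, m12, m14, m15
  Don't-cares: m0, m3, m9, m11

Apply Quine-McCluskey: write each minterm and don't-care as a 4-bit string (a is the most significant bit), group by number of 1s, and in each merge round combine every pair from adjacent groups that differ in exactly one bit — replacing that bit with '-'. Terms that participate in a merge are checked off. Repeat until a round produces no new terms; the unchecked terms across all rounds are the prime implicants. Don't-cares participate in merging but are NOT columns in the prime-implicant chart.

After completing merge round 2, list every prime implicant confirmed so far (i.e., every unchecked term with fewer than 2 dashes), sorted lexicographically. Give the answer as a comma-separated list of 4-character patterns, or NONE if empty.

1-00, 11-0

[col 0] 0000*, 0001*, 0010*, 0011*, 0110*, 0111*, 1000*, 1001*, 1011*, 1100*, 1110*, 1111*
[col 1] -000*, -001*, -011*, -110*, -111*, 0-10*, 0-11*, 00-0*, 00-1*, 000-*, 001-*, 011-*, 1-00, 1-11*, 10-1*, 100-*, 11-0, 111-*
[col 2] --11, -0-1, -00-, -11-, 0-1-, 00--
Prime implicants: --11, -0-1, -00-, -11-, 0-1-, 00--, 1-00, 11-0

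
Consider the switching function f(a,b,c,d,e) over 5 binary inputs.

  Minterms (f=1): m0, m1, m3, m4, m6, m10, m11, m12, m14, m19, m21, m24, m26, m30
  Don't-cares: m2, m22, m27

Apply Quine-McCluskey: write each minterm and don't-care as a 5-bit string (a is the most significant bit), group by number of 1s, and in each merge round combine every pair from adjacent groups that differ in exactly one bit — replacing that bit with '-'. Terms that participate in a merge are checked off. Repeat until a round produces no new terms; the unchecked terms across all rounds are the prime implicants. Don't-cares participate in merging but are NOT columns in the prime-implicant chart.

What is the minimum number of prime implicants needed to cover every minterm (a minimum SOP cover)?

6

size-2^0 implicants → 00000(✓)  00001(✓)  00010(✓)  00011(✓)  00100(✓)  00110(✓)  01010(✓)  01011(✓)  01100(✓)  01110(✓)  10011(✓)  10101  10110(✓)  11000(✓)  11010(✓)  11011(✓)  11110(✓)
size-2^1 implicants → -0011(✓)  -0110(✓)  -1010(✓)  -1011(✓)  -1110(✓)  0-010(✓)  0-011(✓)  0-100(✓)  0-110(✓)  00-00(✓)  00-10(✓)  000-0(✓)  000-1(✓)  0000-(✓)  0001-(✓)  001-0(✓)  01-10(✓)  0101-(✓)  011-0(✓)  1-011(✓)  1-110(✓)  11-10(✓)  110-0  1101-(✓)
size-2^2 implicants → --011  --110  -1-10  -101-  0--10  0-01-  0-1-0  00--0  000--
Unchecked terms (primes): --011, --110, -1-10, -101-, 0--10, 0-01-, 0-1-0, 00--0, 000--, 10101, 110-0
Minterm coverage:
  m0 ⊆ 00--0,000--
  m1 ⊆ 000-- [E]
  m3 ⊆ --011,0-01-,000--
  m4 ⊆ 0-1-0,00--0
  m6 ⊆ --110,0--10,0-1-0,00--0
  m10 ⊆ -1-10,-101-,0--10,0-01-
  m11 ⊆ --011,-101-,0-01-
  m12 ⊆ 0-1-0 [E]
  m14 ⊆ --110,-1-10,0--10,0-1-0
  m19 ⊆ --011 [E]
  m21 ⊆ 10101 [E]
  m24 ⊆ 110-0 [E]
  m26 ⊆ -1-10,-101-,110-0
  m30 ⊆ --110,-1-10
E = {--011, 0-1-0, 000--, 10101, 110-0}
Petrick residual → -1-10
Cover = c'de + bde' + a'ce' + a'b'c' + ab'cd'e + abc'e'  |cover|=6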